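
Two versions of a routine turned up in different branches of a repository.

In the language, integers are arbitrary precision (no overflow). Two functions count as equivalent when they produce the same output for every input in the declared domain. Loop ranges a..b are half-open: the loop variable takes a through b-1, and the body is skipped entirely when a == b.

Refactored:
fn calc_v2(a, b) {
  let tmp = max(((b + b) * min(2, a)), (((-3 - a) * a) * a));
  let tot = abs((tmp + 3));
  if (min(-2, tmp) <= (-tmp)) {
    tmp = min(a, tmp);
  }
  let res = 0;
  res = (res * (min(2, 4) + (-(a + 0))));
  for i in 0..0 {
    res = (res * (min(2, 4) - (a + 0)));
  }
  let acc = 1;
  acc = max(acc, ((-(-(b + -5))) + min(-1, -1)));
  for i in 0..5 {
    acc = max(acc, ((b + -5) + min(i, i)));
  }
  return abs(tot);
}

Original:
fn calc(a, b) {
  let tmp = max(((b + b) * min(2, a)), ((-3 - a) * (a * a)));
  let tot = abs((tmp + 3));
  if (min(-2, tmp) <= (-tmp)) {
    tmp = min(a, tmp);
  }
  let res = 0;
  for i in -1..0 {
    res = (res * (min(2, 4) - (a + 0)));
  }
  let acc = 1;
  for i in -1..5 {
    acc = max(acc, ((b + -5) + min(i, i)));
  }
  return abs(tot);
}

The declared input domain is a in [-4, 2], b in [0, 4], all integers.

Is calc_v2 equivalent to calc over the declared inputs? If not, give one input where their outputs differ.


The two versions differ — the changes include loop structure differs, plus min/max/abs usage differs, plus constant usage differs, plus statement counts differ, plus arithmetic usage differs.
Spot check at a=-3, b=1 — calc: tmp = 0; tot = 3; (min(-2, tmp) <= (-tmp)) -> true; tmp = -3; res = 0; [i=-1]; res = 0; acc = 1; [i=-1]; acc = 1; [i=0]; acc = 1; [i=1]; acc = 1; [i=2]; acc = 1; [i=3]; acc = 1; [i=4]; acc = 1; return 3. calc_v2: tmp = 0; tot = 3; (min(-2, tmp) <= (-tmp)) -> true; tmp = -3; res = 0; res = 0; the i loop: no iterations; acc = 1; acc = 1; [i=0]; acc = 1; [i=1]; acc = 1; [i=2]; acc = 1; [i=3]; acc = 1; [i=4]; acc = 1; return 3. Both give 3.
Checked all 35 inputs in the declared domain: the outputs agree on every one.
verdict: equivalent


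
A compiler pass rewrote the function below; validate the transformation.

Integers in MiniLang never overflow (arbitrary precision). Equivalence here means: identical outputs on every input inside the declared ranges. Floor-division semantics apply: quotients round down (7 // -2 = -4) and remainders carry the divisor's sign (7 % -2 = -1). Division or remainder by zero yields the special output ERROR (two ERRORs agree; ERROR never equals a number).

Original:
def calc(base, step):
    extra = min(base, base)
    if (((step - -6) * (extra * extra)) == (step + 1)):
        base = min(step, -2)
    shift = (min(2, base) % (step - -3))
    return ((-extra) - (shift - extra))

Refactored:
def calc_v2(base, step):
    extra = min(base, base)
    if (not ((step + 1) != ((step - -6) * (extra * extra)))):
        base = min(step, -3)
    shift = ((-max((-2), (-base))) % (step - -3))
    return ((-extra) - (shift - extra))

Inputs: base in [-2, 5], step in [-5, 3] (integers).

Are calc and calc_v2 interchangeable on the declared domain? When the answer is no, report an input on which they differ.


Run the pair on base=0, step=-1.
calc: extra becomes 0; next (((step - -6) * (extra * extra)) == (step + 1)) evaluates to true; next base becomes -2; next shift becomes 0; next final value 0
calc_v2: extra becomes 0; next (not ((step + 1) != ((step - -6) * (extra * extra)))) evaluates to true; next base becomes -3; next shift becomes 1; next final value -1
0 != -1, so the rewrite changes behavior.
verdict: not equivalent; witness: base=0, step=-1


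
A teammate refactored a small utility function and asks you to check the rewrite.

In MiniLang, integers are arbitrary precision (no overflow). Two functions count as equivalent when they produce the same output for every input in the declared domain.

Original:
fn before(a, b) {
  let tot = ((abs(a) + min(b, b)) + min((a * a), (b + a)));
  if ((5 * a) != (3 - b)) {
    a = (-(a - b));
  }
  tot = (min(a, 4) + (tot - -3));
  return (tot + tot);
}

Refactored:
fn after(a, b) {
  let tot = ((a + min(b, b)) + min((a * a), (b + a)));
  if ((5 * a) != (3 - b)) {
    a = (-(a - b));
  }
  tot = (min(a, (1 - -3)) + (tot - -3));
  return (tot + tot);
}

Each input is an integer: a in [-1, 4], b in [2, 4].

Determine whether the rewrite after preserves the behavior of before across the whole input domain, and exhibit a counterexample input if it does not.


At a=-1, b=2: before gives 20, after gives 16.
verdict: not equivalent; witness: a=-1, b=2


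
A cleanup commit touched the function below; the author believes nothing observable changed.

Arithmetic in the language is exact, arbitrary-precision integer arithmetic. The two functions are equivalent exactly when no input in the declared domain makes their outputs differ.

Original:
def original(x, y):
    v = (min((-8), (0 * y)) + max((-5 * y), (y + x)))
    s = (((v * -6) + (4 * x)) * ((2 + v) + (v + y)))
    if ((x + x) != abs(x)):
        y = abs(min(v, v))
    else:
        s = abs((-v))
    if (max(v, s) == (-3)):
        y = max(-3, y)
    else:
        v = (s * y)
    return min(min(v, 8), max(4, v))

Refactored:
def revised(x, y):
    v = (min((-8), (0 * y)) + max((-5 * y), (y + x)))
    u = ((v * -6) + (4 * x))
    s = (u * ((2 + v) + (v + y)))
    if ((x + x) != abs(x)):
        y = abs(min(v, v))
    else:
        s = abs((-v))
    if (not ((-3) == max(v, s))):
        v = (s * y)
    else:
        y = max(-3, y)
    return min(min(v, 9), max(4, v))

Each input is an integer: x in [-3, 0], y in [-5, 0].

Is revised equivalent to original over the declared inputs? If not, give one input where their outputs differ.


Although `8` became `9`, no input in the stated domain can expose it.
One worked example (x=0, y=-2) — original: v = 2; s = -48; ((x + x) != abs(x)) -> false; s = 2; (max(v, s) == (-3)) -> false; v = -4; return -4; revised: v = 2; u = -12; s = -48; ((x + x) != abs(x)) -> false; s = 2; (not ((-3) == max(v, s))) -> true; v = -4; return -4; agreement on -4.
Sweeping the whole domain (24 inputs) finds no disagreement.
verdict: equivalent


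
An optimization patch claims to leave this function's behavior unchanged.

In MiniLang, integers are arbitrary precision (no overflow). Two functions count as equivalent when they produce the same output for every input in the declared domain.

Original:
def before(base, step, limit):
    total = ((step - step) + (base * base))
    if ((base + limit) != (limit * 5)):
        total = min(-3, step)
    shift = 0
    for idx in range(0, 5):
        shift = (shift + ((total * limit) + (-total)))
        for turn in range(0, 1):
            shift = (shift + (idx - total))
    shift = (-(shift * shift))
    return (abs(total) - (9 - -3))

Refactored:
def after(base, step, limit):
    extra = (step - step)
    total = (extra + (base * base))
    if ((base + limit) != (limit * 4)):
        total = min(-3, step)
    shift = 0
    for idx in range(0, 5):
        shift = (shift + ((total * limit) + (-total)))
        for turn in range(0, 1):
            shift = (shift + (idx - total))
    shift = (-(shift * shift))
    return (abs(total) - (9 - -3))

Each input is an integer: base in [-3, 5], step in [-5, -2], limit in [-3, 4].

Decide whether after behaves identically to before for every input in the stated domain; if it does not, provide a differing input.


Run the pair on base=-3, step=-5, limit=-1.
before: total := 9 | ((base + limit) != (limit * 5)): true | total := -5 | shift := 0 | iter idx=0: | shift := 10 | iter turn=0: | shift := 15 | iter idx=1: | shift := 25 | iter turn=0: | shift := 31 | iter idx=2: | shift := 41 | iter turn=0: | shift := 48 | iter idx=3: | shift := 58 | iter turn=0: | shift := 66 | iter idx=4: | shift := 76 | iter turn=0: | shift := 85 | shift := -7225 | result -7
after: extra := 0 | total := 9 | ((base + limit) != (limit * 4)): false | shift := 0 | iter idx=0: | shift := -18 | iter turn=0: | shift := -27 | iter idx=1: | shift := -45 | iter turn=0: | shift := -53 | iter idx=2: | shift := -71 | iter turn=0: | shift := -78 | iter idx=3: | shift := -96 | iter turn=0: | shift := -102 | iter idx=4: | shift := -120 | iter turn=0: | shift := -125 | shift := -15625 | result -3
-7 vs -3 — the two versions disagree here.
verdict: not equivalent; witness: base=-3, step=-5, limit=-1


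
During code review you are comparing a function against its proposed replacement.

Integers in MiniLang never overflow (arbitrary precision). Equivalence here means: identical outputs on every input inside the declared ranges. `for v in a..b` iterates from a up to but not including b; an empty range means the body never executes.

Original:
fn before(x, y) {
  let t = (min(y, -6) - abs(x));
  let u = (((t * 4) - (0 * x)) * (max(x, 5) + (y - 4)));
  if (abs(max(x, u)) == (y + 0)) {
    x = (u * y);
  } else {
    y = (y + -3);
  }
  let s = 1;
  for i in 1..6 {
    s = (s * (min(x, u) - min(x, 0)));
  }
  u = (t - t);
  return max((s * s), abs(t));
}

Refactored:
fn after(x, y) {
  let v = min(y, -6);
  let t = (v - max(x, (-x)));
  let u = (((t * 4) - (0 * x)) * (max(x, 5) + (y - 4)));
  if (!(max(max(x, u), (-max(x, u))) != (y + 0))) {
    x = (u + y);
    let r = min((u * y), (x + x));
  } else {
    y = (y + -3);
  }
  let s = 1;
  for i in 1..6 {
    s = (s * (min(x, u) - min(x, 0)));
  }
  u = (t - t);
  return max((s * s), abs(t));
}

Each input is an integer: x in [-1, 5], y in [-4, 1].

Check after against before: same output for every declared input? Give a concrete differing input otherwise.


On input x=0, y=0, before returns 63403380965376 while after returns 6.
verdict: not equivalent; witness: x=0, y=0


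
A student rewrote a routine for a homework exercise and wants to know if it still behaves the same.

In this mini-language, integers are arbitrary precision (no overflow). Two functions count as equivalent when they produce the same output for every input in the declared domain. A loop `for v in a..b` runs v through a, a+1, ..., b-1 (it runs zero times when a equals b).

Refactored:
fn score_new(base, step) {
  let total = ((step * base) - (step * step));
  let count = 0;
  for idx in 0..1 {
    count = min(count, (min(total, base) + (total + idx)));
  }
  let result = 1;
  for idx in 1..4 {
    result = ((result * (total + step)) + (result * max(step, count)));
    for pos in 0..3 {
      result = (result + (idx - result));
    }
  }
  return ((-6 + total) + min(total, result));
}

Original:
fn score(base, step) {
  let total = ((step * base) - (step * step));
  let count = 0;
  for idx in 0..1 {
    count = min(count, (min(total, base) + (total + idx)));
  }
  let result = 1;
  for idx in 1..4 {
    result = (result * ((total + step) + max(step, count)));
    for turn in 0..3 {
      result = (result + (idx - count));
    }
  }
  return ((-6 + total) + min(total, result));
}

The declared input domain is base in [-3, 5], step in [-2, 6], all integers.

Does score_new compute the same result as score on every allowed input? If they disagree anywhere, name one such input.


At base=4, step=2: score gives 2, score_new gives 1.
verdict: not equivalent; witness: base=4, step=2


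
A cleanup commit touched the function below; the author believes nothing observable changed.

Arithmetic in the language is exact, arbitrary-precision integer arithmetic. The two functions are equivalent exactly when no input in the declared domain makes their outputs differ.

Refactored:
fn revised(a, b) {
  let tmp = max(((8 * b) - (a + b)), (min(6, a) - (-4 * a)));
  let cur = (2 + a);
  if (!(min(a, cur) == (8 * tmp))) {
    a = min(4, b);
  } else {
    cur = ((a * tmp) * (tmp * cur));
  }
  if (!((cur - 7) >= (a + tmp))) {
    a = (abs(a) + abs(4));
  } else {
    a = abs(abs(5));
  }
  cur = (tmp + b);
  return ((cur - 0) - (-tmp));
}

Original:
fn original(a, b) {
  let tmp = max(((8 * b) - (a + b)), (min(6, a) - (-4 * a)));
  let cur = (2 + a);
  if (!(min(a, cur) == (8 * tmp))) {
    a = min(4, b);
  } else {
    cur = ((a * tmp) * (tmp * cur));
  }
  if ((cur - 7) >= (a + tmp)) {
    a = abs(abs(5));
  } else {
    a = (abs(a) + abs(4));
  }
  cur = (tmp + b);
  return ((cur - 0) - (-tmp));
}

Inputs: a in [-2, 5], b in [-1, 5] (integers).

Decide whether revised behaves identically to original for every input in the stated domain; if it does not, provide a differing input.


Side by side, the visible changes include: boolean connective usage differs.
One worked example (a=0, b=-1) — original: tmp := 0 | cur := 2 | (!(min(a, cur) == (8 * tmp))): false | cur := 0 | ((cur - 7) >= (a + tmp)): false | a := 4 | cur := -1 | result -1; revised: tmp := 0 | cur := 2 | (!(min(a, cur) == (8 * tmp))): false | cur := 0 | (!((cur - 7) >= (a + tmp))): true | a := 4 | cur := -1 | result -1; agreement on -1.
An exhaustive pass over the 56 declared inputs shows identical outputs.
verdict: equivalent


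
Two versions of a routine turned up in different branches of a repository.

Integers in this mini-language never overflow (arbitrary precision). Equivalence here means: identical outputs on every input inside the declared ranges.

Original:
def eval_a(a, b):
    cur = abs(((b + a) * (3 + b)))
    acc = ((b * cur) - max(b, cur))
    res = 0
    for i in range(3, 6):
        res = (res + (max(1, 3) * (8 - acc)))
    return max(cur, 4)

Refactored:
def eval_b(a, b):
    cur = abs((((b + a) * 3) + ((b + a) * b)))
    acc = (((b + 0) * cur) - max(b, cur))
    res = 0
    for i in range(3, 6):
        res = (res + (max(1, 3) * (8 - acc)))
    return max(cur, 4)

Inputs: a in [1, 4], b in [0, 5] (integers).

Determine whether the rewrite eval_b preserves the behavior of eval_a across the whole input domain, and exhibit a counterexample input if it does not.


Behavior is preserved: although arithmetic usage differs; also constant usage differs, the outputs never diverge.
One worked example (a=3, b=5) — eval_a: cur becomes 64; next acc becomes 256; next res becomes 0; next at i=3:; next res becomes -744; next at i=4:; next res becomes -1488; next at i=5:; next res becomes -2232; next final value 64; eval_b: cur becomes 64; next acc becomes 256; next res becomes 0; next at i=3:; next res becomes -744; next at i=4:; next res becomes -1488; next at i=5:; next res becomes -2232; next final value 64; agreement on 64.
Across all 24 domain points the two functions coincide.
verdict: equivalent


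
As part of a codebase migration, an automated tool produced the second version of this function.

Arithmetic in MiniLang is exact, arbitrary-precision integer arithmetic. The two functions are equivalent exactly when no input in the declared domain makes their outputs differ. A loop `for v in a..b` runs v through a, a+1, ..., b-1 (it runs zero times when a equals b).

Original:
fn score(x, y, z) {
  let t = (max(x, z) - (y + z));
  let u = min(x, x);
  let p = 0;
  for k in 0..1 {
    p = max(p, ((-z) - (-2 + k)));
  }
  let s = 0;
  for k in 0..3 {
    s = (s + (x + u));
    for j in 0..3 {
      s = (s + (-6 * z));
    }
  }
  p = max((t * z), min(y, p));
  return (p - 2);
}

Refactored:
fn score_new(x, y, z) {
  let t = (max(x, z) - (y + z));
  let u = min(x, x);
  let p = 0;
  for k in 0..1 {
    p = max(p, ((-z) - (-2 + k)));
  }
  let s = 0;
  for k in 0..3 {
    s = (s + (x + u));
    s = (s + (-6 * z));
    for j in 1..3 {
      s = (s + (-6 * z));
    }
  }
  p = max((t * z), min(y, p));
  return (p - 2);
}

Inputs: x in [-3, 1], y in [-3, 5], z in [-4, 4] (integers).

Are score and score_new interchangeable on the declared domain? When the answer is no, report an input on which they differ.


Differences: constant usage differs; and loop structure differs; and arithmetic usage differs; and statement counts differ — yet all 405 inputs agree.
verdict: equivalent


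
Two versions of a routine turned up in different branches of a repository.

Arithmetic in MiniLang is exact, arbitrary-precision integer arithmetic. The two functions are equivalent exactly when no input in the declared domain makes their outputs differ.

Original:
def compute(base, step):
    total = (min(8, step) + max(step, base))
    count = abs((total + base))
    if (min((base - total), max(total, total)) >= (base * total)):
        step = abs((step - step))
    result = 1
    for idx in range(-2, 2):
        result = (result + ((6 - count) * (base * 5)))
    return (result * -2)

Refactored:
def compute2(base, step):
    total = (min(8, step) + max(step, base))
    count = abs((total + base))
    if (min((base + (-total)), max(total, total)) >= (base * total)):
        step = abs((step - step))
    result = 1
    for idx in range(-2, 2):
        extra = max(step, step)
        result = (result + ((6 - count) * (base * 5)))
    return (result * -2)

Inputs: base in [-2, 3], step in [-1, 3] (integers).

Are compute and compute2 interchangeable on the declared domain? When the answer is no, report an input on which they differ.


Side by side, the visible changes include: statement counts differ, plus min/max/abs usage differs, plus arithmetic usage differs, plus local variable names differ.
One worked example (base=-2, step=-1) — compute: total becomes -2; next count becomes 4; next (min((base - total), max(total, total)) >= (base * total)) evaluates to false; next result becomes 1; next at idx=-2:; next result becomes -19; next at idx=-1:; next result becomes -39; next at idx=0:; next result becomes -59; next at idx=1:; next result becomes -79; next final value 158; compute2: total becomes -2; next count becomes 4; next (min((base + (-total)), max(total, total)) >= (base * total)) evaluates to false; next result becomes 1; next at idx=-2:; next extra becomes -1; next result becomes -19; next at idx=-1:; next extra becomes -1; next result becomes -39; next at idx=0:; next extra becomes -1; next result becomes -59; next at idx=1:; next extra becomes -1; next result becomes -79; next final value 158; agreement on 158.
Across all 30 domain points the two functions coincide.
verdict: equivalent


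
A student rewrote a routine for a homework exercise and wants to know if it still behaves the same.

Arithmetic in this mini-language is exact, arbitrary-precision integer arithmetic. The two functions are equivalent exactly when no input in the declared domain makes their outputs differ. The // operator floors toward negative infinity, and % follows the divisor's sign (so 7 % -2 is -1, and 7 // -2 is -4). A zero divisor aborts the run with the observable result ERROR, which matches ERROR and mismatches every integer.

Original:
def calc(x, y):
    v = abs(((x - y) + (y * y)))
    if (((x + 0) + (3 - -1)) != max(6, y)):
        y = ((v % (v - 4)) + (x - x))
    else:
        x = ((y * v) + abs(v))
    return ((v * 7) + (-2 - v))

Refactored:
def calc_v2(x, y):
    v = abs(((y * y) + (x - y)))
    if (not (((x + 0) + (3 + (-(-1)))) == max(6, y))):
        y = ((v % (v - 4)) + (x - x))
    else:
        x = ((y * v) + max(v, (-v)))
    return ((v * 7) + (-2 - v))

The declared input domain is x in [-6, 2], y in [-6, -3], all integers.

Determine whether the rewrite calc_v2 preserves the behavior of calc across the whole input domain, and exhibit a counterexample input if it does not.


Behavior is preserved: although min/max/abs usage differs, plus boolean connective usage differs, plus comparison usage differs, plus arithmetic usage differs, the outputs never diverge.
Tracing x=2, y=-3: calc: v becomes 14; next (((x + 0) + (3 - -1)) != max(6, y)) evaluates to false; next x becomes -28; next final value 82 | calc_v2: v becomes 14; next (not (((x + 0) + (3 + (-(-1)))) == max(6, y))) evaluates to false; next x becomes -28; next final value 82 — matching result 82.
Across all 36 domain points the two functions coincide.
verdict: equivalent


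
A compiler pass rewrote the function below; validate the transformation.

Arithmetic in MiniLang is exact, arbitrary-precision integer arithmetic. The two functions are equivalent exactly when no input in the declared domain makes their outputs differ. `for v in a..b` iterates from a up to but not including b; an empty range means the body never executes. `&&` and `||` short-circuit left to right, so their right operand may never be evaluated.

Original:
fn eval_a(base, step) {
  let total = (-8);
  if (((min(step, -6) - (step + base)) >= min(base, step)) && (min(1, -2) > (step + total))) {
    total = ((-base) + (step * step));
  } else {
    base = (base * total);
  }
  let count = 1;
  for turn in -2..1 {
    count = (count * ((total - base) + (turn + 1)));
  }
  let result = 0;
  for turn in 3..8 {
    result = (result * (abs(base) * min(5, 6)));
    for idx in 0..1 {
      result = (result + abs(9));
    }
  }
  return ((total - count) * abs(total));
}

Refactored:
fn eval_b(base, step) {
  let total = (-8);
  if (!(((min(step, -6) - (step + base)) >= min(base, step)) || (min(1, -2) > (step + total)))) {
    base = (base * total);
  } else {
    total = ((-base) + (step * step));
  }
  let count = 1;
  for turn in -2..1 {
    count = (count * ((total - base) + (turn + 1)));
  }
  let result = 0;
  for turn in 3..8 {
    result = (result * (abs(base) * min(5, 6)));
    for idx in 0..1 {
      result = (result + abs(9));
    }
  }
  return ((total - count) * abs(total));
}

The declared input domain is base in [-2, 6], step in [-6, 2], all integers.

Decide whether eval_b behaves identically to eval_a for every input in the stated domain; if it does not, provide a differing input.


Evaluate both at base=-2, step=-1.
eval_a: total=-8, then (((min(step, -6) - (step + base)) >= min(base, step)) && (min(1, -2) > (step + total))) is false, then base=16, then count=1, then (turn=-2), then count=-25, then (turn=-1), then count=600, then (turn=0), then count=-13800, then result=0, then (turn=3), then result=0, then (idx=0), then result=9, then (turn=4), then result=720, then (idx=0), then result=729, then (turn=5), then result=58320, then (idx=0), then result=58329, then (turn=6), then result=4666320, then (idx=0), then result=4666329, then (turn=7), then result=373306320, then (idx=0), then result=373306329, then returns 110336
eval_b: total=-8, then (!(((min(step, -6) - (step + base)) >= min(base, step)) || (min(1, -2) > (step + total)))) is false, then total=3, then count=1, then (turn=-2), then count=4, then (turn=-1), then count=20, then (turn=0), then count=120, then result=0, then (turn=3), then result=0, then (idx=0), then result=9, then (turn=4), then result=90, then (idx=0), then result=99, then (turn=5), then result=990, then (idx=0), then result=999, then (turn=6), then result=9990, then (idx=0), then result=9999, then (turn=7), then result=99990, then (idx=0), then result=99999, then returns -351
110336 against -351: the behavior changed.
verdict: not equivalent; witness: base=-2, step=-1


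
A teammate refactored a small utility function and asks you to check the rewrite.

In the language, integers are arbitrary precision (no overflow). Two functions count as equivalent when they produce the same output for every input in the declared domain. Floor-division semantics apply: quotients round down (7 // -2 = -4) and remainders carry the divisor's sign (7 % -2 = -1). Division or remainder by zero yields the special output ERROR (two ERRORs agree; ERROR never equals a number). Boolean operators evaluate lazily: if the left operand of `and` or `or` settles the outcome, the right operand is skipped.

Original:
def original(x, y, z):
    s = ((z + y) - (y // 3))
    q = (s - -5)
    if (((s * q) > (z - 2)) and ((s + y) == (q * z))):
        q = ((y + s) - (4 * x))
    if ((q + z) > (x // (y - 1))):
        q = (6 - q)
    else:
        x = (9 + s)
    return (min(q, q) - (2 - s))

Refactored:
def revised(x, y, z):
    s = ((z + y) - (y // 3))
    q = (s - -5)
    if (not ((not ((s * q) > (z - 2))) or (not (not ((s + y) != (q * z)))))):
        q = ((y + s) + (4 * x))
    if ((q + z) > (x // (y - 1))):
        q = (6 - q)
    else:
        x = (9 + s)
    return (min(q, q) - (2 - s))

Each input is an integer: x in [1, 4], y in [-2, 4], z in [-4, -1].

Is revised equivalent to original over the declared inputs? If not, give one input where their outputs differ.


Input x=1, y=0, z=-4: -14 from original versus -6 from revised.
verdict: not equivalent; witness: x=1, y=0, z=-4


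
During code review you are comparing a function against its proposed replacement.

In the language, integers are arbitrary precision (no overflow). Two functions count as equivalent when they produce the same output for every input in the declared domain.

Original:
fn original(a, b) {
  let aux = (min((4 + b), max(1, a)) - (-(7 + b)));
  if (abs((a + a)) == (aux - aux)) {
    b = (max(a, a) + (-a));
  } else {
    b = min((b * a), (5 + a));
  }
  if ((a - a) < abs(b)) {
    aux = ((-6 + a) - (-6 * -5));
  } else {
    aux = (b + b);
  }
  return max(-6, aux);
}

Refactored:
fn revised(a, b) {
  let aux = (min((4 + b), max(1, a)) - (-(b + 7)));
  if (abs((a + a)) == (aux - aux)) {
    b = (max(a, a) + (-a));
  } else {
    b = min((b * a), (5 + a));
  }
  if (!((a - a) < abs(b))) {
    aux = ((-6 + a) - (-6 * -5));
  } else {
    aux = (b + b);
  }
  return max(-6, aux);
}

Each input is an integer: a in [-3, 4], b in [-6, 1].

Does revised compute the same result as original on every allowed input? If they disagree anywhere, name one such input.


At a=-3, b=-6: original gives -6, revised gives 4.
verdict: not equivalent; witness: a=-3, b=-6


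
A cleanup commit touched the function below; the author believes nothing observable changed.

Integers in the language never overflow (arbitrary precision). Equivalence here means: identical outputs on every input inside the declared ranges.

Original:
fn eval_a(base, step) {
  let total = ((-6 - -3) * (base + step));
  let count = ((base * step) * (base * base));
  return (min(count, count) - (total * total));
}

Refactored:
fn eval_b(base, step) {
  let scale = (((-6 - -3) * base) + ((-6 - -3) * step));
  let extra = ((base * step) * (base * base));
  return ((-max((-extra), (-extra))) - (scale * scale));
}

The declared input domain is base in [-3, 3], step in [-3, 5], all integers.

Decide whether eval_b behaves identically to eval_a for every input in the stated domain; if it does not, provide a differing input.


Reading the diff, among the changes: min/max/abs usage differs, and local variable names differ, and arithmetic usage differs, and constant usage differs.
Tracing base=1, step=0: eval_a: total becomes -3; next count becomes 0; next final value -9 | eval_b: scale becomes -3; next extra becomes 0; next final value -9 — matching result -9.
Every one of the 63 inputs gives matching results.
verdict: equivalent


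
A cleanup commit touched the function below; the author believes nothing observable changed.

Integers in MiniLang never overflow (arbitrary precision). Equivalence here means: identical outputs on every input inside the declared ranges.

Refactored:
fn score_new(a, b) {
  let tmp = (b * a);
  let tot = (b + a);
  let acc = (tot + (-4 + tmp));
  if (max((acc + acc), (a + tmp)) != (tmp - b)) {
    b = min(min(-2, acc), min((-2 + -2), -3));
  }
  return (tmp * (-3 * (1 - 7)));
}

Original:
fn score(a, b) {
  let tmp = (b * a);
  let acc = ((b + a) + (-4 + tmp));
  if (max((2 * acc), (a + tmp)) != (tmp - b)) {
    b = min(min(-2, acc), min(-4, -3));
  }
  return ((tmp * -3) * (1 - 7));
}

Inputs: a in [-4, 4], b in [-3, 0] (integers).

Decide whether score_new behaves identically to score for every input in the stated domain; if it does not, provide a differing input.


Differences: arithmetic usage differs, plus statement counts differ, plus local variable names differ, plus constant usage differs — yet all 36 inputs agree.
verdict: equivalent


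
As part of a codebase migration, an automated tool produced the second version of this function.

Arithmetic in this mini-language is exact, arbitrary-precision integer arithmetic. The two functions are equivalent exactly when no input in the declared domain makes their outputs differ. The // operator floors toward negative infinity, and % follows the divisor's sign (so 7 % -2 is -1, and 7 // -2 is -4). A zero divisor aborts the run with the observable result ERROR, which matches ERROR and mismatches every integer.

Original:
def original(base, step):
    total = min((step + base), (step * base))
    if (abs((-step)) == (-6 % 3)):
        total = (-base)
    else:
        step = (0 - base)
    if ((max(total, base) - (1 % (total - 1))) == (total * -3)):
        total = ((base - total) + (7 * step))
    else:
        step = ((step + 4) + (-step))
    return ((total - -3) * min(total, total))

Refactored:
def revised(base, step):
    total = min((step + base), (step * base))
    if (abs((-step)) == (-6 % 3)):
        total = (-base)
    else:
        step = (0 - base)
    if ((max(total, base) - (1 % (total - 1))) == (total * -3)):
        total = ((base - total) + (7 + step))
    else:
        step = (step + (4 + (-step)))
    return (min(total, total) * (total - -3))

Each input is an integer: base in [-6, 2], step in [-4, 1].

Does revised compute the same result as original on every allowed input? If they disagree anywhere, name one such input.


Run the pair on base=0, step=0.
original: total = 0; (abs((-step)) == (-6 % 3)) -> true; total = 0; ((max(total, base) - (1 % (total - 1))) == (total * -3)) -> true; total = 0; return 0
revised: total = 0; (abs((-step)) == (-6 % 3)) -> true; total = 0; ((max(total, base) - (1 % (total - 1))) == (total * -3)) -> true; total = 7; return 70
0 against 70: the behavior changed.
verdict: not equivalent; witness: base=0, step=0


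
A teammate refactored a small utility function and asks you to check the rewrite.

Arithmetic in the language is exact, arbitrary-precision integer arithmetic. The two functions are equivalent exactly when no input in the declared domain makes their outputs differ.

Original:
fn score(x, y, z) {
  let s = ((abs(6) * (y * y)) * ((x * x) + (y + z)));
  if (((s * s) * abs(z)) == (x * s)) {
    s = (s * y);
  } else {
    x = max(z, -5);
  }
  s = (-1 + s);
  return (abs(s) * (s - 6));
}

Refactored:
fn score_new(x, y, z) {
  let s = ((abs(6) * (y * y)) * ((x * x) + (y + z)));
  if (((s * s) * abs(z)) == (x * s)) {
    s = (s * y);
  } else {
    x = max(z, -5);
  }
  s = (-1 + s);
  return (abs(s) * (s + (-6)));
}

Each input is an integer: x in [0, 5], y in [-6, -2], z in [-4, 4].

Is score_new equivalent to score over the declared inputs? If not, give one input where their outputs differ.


Comparing the listings, the differences include: arithmetic usage differs.
One worked example (x=0, y=-6, z=-1) — score: s=-1512, then (((s * s) * abs(z)) == (x * s)) is false, then x=-1, then s=-1513, then returns -2298247; score_new: s=-1512, then (((s * s) * abs(z)) == (x * s)) is false, then x=-1, then s=-1513, then returns -2298247; agreement on -2298247.
An exhaustive pass over the 270 declared inputs shows identical outputs.
verdict: equivalent


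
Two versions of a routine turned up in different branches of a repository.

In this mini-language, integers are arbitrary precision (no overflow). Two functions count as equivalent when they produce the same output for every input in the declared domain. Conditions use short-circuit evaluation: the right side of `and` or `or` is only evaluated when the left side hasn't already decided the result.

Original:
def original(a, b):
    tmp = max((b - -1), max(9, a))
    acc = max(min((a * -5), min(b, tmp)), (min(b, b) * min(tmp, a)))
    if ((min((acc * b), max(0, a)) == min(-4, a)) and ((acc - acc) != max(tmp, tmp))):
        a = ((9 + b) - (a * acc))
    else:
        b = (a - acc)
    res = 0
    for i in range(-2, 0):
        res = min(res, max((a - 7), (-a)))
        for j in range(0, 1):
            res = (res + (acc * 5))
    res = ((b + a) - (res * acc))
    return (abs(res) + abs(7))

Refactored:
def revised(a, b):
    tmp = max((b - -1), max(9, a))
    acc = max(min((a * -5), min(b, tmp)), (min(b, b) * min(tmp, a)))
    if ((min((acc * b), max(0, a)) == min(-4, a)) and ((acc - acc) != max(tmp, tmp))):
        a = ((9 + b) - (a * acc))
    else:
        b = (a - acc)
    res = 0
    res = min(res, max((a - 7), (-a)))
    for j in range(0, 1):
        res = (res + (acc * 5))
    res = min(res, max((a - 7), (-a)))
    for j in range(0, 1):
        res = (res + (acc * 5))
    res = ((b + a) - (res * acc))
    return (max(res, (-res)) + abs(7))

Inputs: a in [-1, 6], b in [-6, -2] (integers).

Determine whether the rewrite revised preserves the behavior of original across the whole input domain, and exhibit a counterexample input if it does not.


Comparing the listings, the differences include: constant usage differs, and arithmetic usage differs, and statement counts differ, and min/max/abs usage differs, and loop structure differs, and local variable names differ.
Spot check at a=-1, b=-3 — original: tmp := 9 | acc := 3 | ((min((acc * b), max(0, a)) == min(-4, a)) and ((acc - acc) != max(tmp, tmp))): false | b := -4 | res := 0 | iter i=-2: | res := 0 | iter j=0: | res := 15 | iter i=-1: | res := 1 | iter j=0: | res := 16 | res := -53 | result 60. revised: tmp := 9 | acc := 3 | ((min((acc * b), max(0, a)) == min(-4, a)) and ((acc - acc) != max(tmp, tmp))): false | b := -4 | res := 0 | res := 0 | iter j=0: | res := 15 | res := 1 | iter j=0: | res := 16 | res := -53 | result 60. Both give 60.
An exhaustive pass over the 40 declared inputs shows identical outputs.
verdict: equivalent


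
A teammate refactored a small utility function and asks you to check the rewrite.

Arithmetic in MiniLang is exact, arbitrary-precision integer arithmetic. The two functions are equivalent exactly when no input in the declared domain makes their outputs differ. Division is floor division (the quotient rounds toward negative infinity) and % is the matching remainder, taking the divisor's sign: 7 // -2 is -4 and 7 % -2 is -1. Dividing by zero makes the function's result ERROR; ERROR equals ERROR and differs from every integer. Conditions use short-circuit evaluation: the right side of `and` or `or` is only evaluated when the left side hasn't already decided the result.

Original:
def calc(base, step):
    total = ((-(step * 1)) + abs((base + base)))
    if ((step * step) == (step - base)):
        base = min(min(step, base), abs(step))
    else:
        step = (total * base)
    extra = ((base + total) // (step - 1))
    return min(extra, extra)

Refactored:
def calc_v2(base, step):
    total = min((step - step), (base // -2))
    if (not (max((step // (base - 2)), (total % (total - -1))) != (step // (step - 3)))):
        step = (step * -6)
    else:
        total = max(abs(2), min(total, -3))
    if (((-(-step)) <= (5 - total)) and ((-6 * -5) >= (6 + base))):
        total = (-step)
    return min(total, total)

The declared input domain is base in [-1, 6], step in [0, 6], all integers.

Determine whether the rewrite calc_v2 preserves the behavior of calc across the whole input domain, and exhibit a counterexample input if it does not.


Take base=-1, step=0.
calc: total = 2; ((step * step) == (step - base)) -> false; step = -2; extra = -1; return -1
calc_v2: total = 0; (not (max((step // (base - 2)), (total % (total - -1))) != (step // (step - 3)))) -> true; step = 0; (((-(-step)) <= (5 - total)) and ((-6 * -5) >= (6 + base))) -> true; total = 0; return 0
-1 vs 0 — the two versions disagree here.
verdict: not equivalent; witness: base=-1, step=0


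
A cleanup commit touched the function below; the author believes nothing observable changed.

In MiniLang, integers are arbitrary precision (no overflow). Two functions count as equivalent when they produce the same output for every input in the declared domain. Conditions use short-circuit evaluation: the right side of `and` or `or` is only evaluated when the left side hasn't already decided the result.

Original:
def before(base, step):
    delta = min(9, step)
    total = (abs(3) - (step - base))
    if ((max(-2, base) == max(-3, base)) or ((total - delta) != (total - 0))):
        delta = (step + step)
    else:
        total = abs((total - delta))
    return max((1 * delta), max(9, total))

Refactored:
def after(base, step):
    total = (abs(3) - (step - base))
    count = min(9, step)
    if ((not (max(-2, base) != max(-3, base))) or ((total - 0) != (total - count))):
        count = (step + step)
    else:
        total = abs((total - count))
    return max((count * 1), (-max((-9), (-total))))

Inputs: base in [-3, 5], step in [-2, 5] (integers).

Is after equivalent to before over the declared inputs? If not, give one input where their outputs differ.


There is a counterexample at base=-3, step=-2: 9 on one side, 2 on the other.
before: delta = -2; total = 2; ((max(-2, base) == max(-3, base)) or ((total - delta) != (total - 0))) -> true; delta = -4; return 9
after: total = 2; count = -2; ((not (max(-2, base) != max(-3, base))) or ((total - 0) != (total - count))) -> true; count = -4; return 2
verdict: not equivalent; witness: base=-3, step=-2


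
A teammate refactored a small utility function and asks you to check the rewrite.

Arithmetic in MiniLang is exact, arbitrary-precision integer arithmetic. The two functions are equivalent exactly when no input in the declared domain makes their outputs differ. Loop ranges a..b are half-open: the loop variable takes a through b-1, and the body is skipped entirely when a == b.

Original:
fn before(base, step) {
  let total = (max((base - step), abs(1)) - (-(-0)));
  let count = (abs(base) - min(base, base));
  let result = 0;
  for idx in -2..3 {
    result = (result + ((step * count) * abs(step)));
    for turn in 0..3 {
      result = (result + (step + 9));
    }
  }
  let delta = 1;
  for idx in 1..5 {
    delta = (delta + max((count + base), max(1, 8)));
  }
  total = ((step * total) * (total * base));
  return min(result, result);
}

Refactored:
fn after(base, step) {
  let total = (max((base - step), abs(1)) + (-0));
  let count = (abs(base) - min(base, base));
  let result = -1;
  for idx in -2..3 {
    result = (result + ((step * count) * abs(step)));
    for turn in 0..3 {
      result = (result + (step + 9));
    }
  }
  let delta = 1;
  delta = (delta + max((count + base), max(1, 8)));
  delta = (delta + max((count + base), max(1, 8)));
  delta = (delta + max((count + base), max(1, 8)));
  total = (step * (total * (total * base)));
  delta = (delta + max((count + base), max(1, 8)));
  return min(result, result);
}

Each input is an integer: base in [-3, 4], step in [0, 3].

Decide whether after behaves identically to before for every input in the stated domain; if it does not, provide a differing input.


Run the pair on base=-3, step=0.
before: total becomes 1; next count becomes 6; next result becomes 0; next at idx=-2:; next result becomes 0; next at turn=0:; next result becomes 9; next at turn=1:; next result becomes 18; next at turn=2:; next result becomes 27; next at idx=-1:; next result becomes 27; next at turn=0:; next result becomes 36; next at turn=1:; next result becomes 45; next at turn=2:; next result becomes 54; next at idx=0:; next result becomes 54; next at turn=0:; next result becomes 63; next at turn=1:; next result becomes 72; next at turn=2:; next result becomes 81; next at idx=1:; next result becomes 81; next at turn=0:; next result becomes 90; next at turn=1:; next result becomes 99; next at turn=2:; next result becomes 108; next at idx=2:; next result becomes 108; next at turn=0:; next result becomes 117; next at turn=1:; next result becomes 126; next at turn=2:; next result becomes 135; next delta becomes 1; next at idx=1:; next delta becomes 9; next at idx=2:; next delta becomes 17; next at idx=3:; next delta becomes 25; next at idx=4:; next delta becomes 33; next total becomes 0; next final value 135
after: total becomes 1; next count becomes 6; next result becomes -1; next at idx=-2:; next result becomes -1; next at turn=0:; next result becomes 8; next at turn=1:; next result becomes 17; next at turn=2:; next result becomes 26; next at idx=-1:; next result becomes 26; next at turn=0:; next result becomes 35; next at turn=1:; next result becomes 44; next at turn=2:; next result becomes 53; next at idx=0:; next result becomes 53; next at turn=0:; next result becomes 62; next at turn=1:; next result becomes 71; next at turn=2:; next result becomes 80; next at idx=1:; next result becomes 80; next at turn=0:; next result becomes 89; next at turn=1:; next result becomes 98; next at turn=2:; next result becomes 107; next at idx=2:; next result becomes 107; next at turn=0:; next result becomes 116; next at turn=1:; next result becomes 125; next at turn=2:; next result becomes 134; next delta becomes 1; next delta becomes 9; next delta becomes 17; next delta becomes 25; next total becomes 0; next delta becomes 33; next final value 134
135 != 134, so the rewrite changes behavior.
verdict: not equivalent; witness: base=-3, step=0
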